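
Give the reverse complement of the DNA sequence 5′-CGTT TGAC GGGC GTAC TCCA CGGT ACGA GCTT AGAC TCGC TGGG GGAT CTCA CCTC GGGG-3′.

Reading the sequence 3'→5' and pairing each base (A↔T, G↔C) gives the reverse complement directly.

5′-CCCCGAGGTGAGATCCCCCAGCGAGTCTAAGCTCGTACCGTGGAGTACGCCCGTCAAACG-3′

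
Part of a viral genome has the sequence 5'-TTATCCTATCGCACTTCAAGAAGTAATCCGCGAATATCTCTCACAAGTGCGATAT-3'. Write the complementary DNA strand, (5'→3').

The complement of TTATCCTATCGCACTTCAAGAAGTAATCCGCGAATATCTCTCACAAGTGCGATAT is AATAGGATAGCGTGAAGTTCTTCATTAGGCGCTTATAGAGAGTGTTCACGCTATA (A↔T, G↔C). DNA strands are antiparallel, so the complementary strand runs 3'→5'; reversing gives the 5'→3' form.

5′-ATATCGCACTTGTGAGAGATATTCGCGGATTACTTCTTGAAGTGCGATAGGATAA-3′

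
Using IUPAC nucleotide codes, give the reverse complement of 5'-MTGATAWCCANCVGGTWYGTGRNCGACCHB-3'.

Standard pairs A↔T, G↔C; ambiguity codes pair R↔Y, M↔K, W↔W, B↔V, H↔D, N↔N. Complement (KACTATWGGTNGBCCAWRCACYNGCTGGDV), then reverse for 5'→3'.

5'-VDGGTCGNYCACRWACCBGNTGGWTATCAK-3'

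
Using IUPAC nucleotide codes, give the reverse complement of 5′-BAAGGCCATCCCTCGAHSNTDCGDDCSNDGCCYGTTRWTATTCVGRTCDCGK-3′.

Standard pairs A↔T, G↔C; ambiguity codes pair R↔Y, K↔M, W↔W, S↔S, B↔V, D↔H, N↔N. Complement (VTTCCGGTAGGGAGCTDSNAHGCHHGSNHCGGRCAAYWATAAGBCYAGHGCM), then reverse for 5'→3'.

5'-MCGHGAYCBGAATAWYAACRGGCHNSGHHCGHANSDTCGAGGGATGGCCTTV-3'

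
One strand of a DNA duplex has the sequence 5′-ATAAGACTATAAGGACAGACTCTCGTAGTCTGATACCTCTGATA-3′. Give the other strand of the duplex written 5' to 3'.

5′-TATCAGAGGTATCAGACTACGAGAGTCTGTCCTTATAGTCTTAT-3′

Pairing A↔T and G↔C gives TATTCTGATATTCCTGTCTGAGAGCATCAGACTATGGAGACTAT, running 3'→5'. Reverse for the 5'→3' convention.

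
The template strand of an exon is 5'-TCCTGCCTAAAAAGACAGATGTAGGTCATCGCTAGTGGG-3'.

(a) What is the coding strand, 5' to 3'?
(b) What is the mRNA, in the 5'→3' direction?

(a) 5'-CCCACTAGCGATGACCTACATCTGTCTTTTTAGGCAGGA-3'
(b) 5'-CCCACUAGCGAUGACCUACAUCUGUCUUUUUAGGCAGGA-3'

(a) The coding strand is the reverse complement of the template: complement AGGACGGATTTTTCTGTCTACATCCAGTAGCGATCACCC, then reverse.
(b) mRNA has the coding-strand sequence with T→U.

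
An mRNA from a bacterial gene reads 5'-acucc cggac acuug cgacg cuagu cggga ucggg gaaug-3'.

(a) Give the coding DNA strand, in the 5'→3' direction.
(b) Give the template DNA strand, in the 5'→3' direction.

(a) The coding strand matches the mRNA with U→T.
(b) The template strand is the reverse complement of the coding strand.

(a) 5'-ACTCCCGGACACTTGCGACGCTAGTCGGGATCGGGGAATG-3'
(b) 5'-CATTCCCCGATCCCGACTAGCGTCGCAAGTGTCCGGGAGT-3'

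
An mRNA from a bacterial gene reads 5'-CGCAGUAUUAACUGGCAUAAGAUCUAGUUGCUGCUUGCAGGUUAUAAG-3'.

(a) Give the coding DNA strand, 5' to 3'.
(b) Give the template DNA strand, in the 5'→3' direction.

(a) The coding strand matches the mRNA with U→T.
(b) The template strand is the reverse complement of the coding strand.

(a) 5'-CGCAGTATTAACTGGCATAAGATCTAGTTGCTGCTTGCAGGTTATAAG-3'
(b) 5'-CTTATAACCTGCAAGCAGCAACTAGATCTTATGCCAGTTAATACTGCG-3'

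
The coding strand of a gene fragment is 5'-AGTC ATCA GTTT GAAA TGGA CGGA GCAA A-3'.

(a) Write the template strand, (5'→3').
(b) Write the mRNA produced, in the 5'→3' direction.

(a) 5'-TTTGCTCCGTCCATTTCAAACTGATGACT-3'
(b) 5'-AGUCAUCAGUUUGAAAUGGACGGAGCAAA-3'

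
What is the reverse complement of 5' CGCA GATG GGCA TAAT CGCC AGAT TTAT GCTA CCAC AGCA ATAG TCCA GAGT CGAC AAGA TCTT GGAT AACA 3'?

5'-TGTTATCCAAGATCTTGTCGACTCTGGACTATTGCTGTGGTAGCATAAATCTGGCGATTATGCCCATCTGCG-3'

Reading the sequence 3'→5' and pairing each base (A↔T, G↔C) gives the reverse complement directly.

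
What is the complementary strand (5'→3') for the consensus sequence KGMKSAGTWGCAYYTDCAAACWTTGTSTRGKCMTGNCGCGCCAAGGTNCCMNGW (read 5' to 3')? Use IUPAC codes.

5'-WCNKGGNACCTTGGCGCGNCAKGMCYASACAAWGTTTGHARRTGCWACTSMKCM-3'

Standard pairs A↔T, G↔C; ambiguity codes pair R↔Y, M↔K, W↔W, S↔S, D↔H, N↔N. Complement (MCKMSTCAWCGTRRAHGTTTGWAACASAYCMGKACNGCGCGGTTCCANGGKNCW), then reverse for 5'→3'.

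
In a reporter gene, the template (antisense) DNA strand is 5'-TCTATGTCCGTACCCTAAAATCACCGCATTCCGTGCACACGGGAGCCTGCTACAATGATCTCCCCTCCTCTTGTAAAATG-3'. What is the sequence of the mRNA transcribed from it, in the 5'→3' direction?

RNA polymerase reads the template 3'→5' and synthesizes mRNA 5'→3' by base-pairing (A→U, T→A, G↔C). The complement of the template is AGATACAGGCATGGGATTTTAGTGGCGTAAGGCACGTGTGCCCTCGGACGATGTTACTAGAGGGGAGGAGAACATTTTAC; antiparallel, so 5'→3' the coding strand is CATTTTACAAGAGGAGGGGAGATCATTGTAGCAGGCTCCCGTGTGCACGGAATGCGGTGATTTTAGGGTACGGACATAGA. Replace T with U for the mRNA.

5'-CAUUUUACAAGAGGAGGGGAGAUCAUUGUAGCAGGCUCCCGUGUGCACGGAAUGCGGUGAUUUUAGGGUACGGACAUAGA-3'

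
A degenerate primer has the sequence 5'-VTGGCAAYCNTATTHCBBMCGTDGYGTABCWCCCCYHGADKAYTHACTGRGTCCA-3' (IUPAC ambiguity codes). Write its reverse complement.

5'-TGGACYCAGTDARTMHTCDRGGGGWGVTACRCHACGKVVGDAATANGRTTGCCAB-3'

Standard pairs A↔T, G↔C; ambiguity codes pair R↔Y, M↔K, W↔W, B↔V, D↔H, N↔N. Complement (BACCGTTRGNATAADGVVKGCAHCRCATVGWGGGGRDCTHMTRADTGACYCAGGT), then reverse for 5'→3'.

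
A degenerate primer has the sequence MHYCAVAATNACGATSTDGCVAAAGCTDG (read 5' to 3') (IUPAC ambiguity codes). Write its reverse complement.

5'-CHAGCTTTBGCHASATCGTNATTBTGRDK-3'

Standard pairs A↔T, G↔C; ambiguity codes pair Y↔R, M↔K, S↔S, D↔H, V↔B, N↔N. Complement (KDRGTBTTANTGCTASAHCGBTTTCGAHC), then reverse for 5'→3'.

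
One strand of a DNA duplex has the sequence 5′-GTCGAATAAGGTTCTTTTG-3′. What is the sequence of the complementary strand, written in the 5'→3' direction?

5'-CAAAAGAACCTTATTCGAC-3'

The complement of GTCGAATAAGGTTCTTTTG is CAGCTTATTCCAAGAAAAC (A↔T, G↔C). DNA strands are antiparallel, so the complementary strand runs 3'→5'; reversing gives the 5'→3' form.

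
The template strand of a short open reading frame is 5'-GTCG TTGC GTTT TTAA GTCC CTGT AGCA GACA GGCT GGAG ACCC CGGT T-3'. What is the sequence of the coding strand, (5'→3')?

The coding strand is complementary and antiparallel to the template: take the complement (A↔T, G↔C) and reverse.

5'-AACCGGGGTCTCCAGCCTGTCTGCTACAGGGACTTAAAAACGCAACGAC-3'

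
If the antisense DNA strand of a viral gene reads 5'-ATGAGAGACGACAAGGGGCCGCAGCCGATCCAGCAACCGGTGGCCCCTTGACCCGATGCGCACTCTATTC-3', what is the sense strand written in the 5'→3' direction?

The coding strand is complementary and antiparallel to the template: take the complement (A↔T, G↔C) and reverse.

5′-GAATAGAGTGCGCATCGGGTCAAGGGGCCACCGGTTGCTGGATCGGCTGCGGCCCCTTGTCGTCTCTCAT-3′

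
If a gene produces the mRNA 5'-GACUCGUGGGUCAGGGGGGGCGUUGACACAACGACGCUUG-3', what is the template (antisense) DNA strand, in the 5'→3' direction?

5'-CAAGCGTCGTTGTGTCAACGCCCCCCCTGACCCACGAGTC-3'

Replace U with T to get the coding DNA strand: GACTCGTGGGTCAGGGGGGGCGTTGACACAACGACGCTTG. The template strand is its reverse complement (complement CTGAGCACCCAGTCCCCCCCGCAACTGTGTTGCTGCGAAC, then reverse).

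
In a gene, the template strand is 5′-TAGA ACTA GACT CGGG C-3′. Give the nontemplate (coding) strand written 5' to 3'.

The coding strand is complementary and antiparallel to the template: take the complement (A↔T, G↔C) and reverse.

5'-GCCCGAGTCTAGTTCTA-3'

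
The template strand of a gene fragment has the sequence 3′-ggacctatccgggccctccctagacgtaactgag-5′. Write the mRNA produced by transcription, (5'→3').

5'-CCUGGAUAGGCCCGGGAGGGAUCUGCAUUGACUC-3'

Reading the template 3'→5' as shown, RNA polymerase pairs each base (A→U, T→A, G↔C) to build mRNA 5'→3' directly.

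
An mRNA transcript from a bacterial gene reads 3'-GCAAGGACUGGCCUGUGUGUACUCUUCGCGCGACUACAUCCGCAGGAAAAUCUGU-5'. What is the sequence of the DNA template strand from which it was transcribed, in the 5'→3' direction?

Written 5'→3' the mRNA is UGUCUAAAAGGACGCCUACAUCAGCGCGCUUCUCAUGUGUGUCCGGUCAGGAACG, so the coding DNA strand is TGTCTAAAAGGACGCCTACATCAGCGCGCTTCTCATGTGTGTCCGGTCAGGAACG. The template is its reverse complement.

5'-CGTTCCTGACCGGACACACATGAGAAGCGCGCTGATGTAGGCGTCCTTTTAGACA-3'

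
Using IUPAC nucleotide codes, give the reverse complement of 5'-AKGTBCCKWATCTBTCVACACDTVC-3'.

5′-GBAHGTGTBGAVAGATWMGGVACMT-3′

Standard pairs A↔T, G↔C; ambiguity codes pair K↔M, W↔W, B↔V, D↔H. Complement (TMCAVGGMWTAGAVAGBTGTGHABG), then reverse for 5'→3'.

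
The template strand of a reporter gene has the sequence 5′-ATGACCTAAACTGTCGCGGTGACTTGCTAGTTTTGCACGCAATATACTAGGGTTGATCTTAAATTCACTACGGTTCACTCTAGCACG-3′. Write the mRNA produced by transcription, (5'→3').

5'-CGUGCUAGAGUGAACCGUAGUGAAUUUAAGAUCAACCCUAGUAUAUUGCGUGCAAAACUAGCAAGUCACCGCGACAGUUUAGGUCAU-3'

RNA polymerase reads the template 3'→5' and synthesizes mRNA 5'→3' by base-pairing (A→U, T→A, G↔C). The complement of the template is TACTGGATTTGACAGCGCCACTGAACGATCAAAACGTGCGTTATATGATCCCAACTAGAATTTAAGTGATGCCAAGTGAGATCGTGC; antiparallel, so 5'→3' the coding strand is CGTGCTAGAGTGAACCGTAGTGAATTTAAGATCAACCCTAGTATATTGCGTGCAAAACTAGCAAGTCACCGCGACAGTTTAGGTCAT. Replace T with U for the mRNA.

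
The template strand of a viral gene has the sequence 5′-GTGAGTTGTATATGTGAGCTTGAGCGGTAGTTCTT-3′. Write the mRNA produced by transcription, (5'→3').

The mRNA has the sequence of the coding strand (reverse complement of the template) with T→U. Reverse complement of GTGAGTTGTATATGTGAGCTTGAGCGGTAGTTCTT is AAGAACTACCGCTCAAGCTCACATATACAACTCAC; then T→U.

5′-AAGAACUACCGCUCAAGCUCACAUAUACAACUCAC-3′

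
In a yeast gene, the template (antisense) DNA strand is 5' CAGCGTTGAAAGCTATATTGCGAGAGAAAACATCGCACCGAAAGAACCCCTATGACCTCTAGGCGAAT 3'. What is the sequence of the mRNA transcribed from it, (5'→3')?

5′-AUUCGCCUAGAGGUCAUAGGGGUUCUUUCGGUGCGAUGUUUUCUCUCGCAAUAUAGCUUUCAACGCUG-3′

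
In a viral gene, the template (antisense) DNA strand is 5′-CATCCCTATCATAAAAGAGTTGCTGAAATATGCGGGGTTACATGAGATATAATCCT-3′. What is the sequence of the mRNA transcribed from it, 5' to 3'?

5'-AGGAUUAUAUCUCAUGUAACCCCGCAUAUUUCAGCAACUCUUUUAUGAUAGGGAUG-3'

RNA polymerase reads the template 3'→5' and synthesizes mRNA 5'→3' by base-pairing (A→U, T→A, G↔C). The complement of the template is GTAGGGATAGTATTTTCTCAACGACTTTATACGCCCCAATGTACTCTATATTAGGA; antiparallel, so 5'→3' the coding strand is AGGATTATATCTCATGTAACCCCGCATATTTCAGCAACTCTTTTATGATAGGGATG. Replace T with U for the mRNA.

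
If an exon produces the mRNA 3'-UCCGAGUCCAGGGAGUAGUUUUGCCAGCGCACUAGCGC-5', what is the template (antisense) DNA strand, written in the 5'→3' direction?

5′-AGGCTCAGGTCCCTCATCAAAACGGTCGCGTGATCGCG-3′

Written 5'→3' the mRNA is CGCGAUCACGCGACCGUUUUGAUGAGGGACCUGAGCCU, so the coding DNA strand is CGCGATCACGCGACCGTTTTGATGAGGGACCTGAGCCT. The template is its reverse complement.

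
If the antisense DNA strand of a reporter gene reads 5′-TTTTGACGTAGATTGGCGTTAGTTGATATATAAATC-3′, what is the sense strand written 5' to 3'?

5'-GATTTATATATCAACTAACGCCAATCTACGTCAAAA-3'

The coding strand is complementary and antiparallel to the template: take the complement (A↔T, G↔C) and reverse.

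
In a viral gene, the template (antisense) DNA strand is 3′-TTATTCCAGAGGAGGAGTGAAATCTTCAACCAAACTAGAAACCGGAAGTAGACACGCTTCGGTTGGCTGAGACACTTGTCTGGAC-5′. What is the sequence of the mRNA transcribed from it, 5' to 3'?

Reading the template 3'→5' as shown, RNA polymerase pairs each base (A→U, T→A, G↔C) to build mRNA 5'→3' directly.

5'-AAUAAGGUCUCCUCCUCACUUUAGAAGUUGGUUUGAUCUUUGGCCUUCAUCUGUGCGAAGCCAACCGACUCUGUGAACAGACCUG-3'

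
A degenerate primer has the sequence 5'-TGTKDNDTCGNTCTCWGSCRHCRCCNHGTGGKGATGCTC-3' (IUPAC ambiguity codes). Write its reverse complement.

Standard pairs A↔T, G↔C; ambiguity codes pair R↔Y, K↔M, W↔W, S↔S, D↔H, N↔N. Complement (ACAMHNHAGCNAGAGWCSGYDGYGGNDCACCMCTACGAG), then reverse for 5'→3'.

5′-GAGCATCMCCACDNGGYGDYGSCWGAGANCGAHNHMACA-3′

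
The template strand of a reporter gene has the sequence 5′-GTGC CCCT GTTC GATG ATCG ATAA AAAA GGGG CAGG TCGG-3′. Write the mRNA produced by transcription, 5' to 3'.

The mRNA has the sequence of the coding strand (reverse complement of the template) with T→U. Reverse complement of GTGCCCCTGTTCGATGATCGATAAAAAAGGGGCAGGTCGG is CCGACCTGCCCCTTTTTTATCGATCATCGAACAGGGGCAC; then T→U.

5'-CCGACCUGCCCCUUUUUUAUCGAUCAUCGAACAGGGGCAC-3'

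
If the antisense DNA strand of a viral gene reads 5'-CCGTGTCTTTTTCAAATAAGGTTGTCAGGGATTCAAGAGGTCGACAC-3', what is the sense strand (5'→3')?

5′-GTGTCGACCTCTTGAATCCCTGACAACCTTATTTGAAAAAGACACGG-3′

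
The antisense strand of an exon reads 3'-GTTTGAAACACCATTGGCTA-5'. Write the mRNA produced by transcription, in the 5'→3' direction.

Reading the template 3'→5' as shown, RNA polymerase pairs each base (A→U, T→A, G↔C) to build mRNA 5'→3' directly.

5′-CAAACUUUGUGGUAACCGAU-3′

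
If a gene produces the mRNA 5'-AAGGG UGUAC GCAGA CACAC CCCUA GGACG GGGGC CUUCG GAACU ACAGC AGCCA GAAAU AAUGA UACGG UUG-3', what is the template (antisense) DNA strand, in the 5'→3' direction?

5'-CAACCGTATCATTATTTCTGGCTGCTGTAGTTCCGAAGGCCCCCGTCCTAGGGGTGTGTCTGCGTACACCCTT-3'

Replace U with T to get the coding DNA strand: AAGGGTGTACGCAGACACACCCCTAGGACGGGGGCCTTCGGAACTACAGCAGCCAGAAATAATGATACGGTTG. The template strand is its reverse complement (complement TTCCCACATGCGTCTGTGTGGGGATCCTGCCCCCGGAAGCCTTGATGTCGTCGGTCTTTATTACTATGCCAAC, then reverse).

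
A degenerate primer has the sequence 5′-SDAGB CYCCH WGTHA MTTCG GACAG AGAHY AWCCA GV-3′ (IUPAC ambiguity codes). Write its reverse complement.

Standard pairs A↔T, G↔C; ambiguity codes pair Y↔R, M↔K, W↔W, S↔S, B↔V, D↔H. Complement (SHTCVGRGGDWCADTKAAGCCTGTCTCTDRTWGGTCB), then reverse for 5'→3'.

5'-BCTGGWTRDTCTCTGTCCGAAKTDACWDGGRGVCTHS-3'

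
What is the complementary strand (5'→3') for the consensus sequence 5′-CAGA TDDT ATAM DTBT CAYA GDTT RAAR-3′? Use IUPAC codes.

5'-YTTYAAHCTRTGAVAHKTATAHHATCTG-3'

Standard pairs A↔T, G↔C; ambiguity codes pair R↔Y, M↔K, B↔V, D↔H. Complement (GTCTAHHATATKHAVAGTRTCHAAYTTY), then reverse for 5'→3'.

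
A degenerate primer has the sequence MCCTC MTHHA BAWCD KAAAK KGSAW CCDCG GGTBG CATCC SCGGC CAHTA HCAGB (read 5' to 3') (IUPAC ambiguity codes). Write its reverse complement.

Standard pairs A↔T, G↔C; ambiguity codes pair M↔K, W↔W, S↔S, B↔V, D↔H. Complement (KGGAGKADDTVTWGHMTTTMMCSTWGGHGCCCAVCGTAGGSGCCGGTDATDGTCV), then reverse for 5'→3'.

5'-VCTGDTADTGGCCGSGGATGCVACCCGHGGWTSCMMTTTMHGWTVTDDAKGAGGK-3'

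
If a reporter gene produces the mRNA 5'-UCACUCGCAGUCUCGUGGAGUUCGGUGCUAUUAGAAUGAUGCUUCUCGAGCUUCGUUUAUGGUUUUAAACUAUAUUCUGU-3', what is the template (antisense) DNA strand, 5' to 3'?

5'-ACAGAATATAGTTTAAAACCATAAACGAAGCTCGAGAAGCATCATTCTAATAGCACCGAACTCCACGAGACTGCGAGTGA-3'

Replace U with T to get the coding DNA strand: TCACTCGCAGTCTCGTGGAGTTCGGTGCTATTAGAATGATGCTTCTCGAGCTTCGTTTATGGTTTTAAACTATATTCTGT. The template strand is its reverse complement (complement AGTGAGCGTCAGAGCACCTCAAGCCACGATAATCTTACTACGAAGAGCTCGAAGCAAATACCAAAATTTGATATAAGACA, then reverse).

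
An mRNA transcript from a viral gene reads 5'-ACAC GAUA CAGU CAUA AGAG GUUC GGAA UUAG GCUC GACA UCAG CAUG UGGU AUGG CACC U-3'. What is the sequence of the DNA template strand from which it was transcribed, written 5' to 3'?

5'-AGGTGCCATACCACATGCTGATGTCGAGCCTAATTCCGAACCTCTTATGACTGTATCGTGT-3'

Replace U with T to get the coding DNA strand: ACACGATACAGTCATAAGAGGTTCGGAATTAGGCTCGACATCAGCATGTGGTATGGCACCT. The template strand is its reverse complement (complement TGTGCTATGTCAGTATTCTCCAAGCCTTAATCCGAGCTGTAGTCGTACACCATACCGTGGA, then reverse).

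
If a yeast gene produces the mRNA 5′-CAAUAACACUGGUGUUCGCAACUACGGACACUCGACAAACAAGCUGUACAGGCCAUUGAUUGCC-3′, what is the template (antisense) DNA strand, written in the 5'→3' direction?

Replace U with T to get the coding DNA strand: CAATAACACTGGTGTTCGCAACTACGGACACTCGACAAACAAGCTGTACAGGCCATTGATTGCC. The template strand is its reverse complement (complement GTTATTGTGACCACAAGCGTTGATGCCTGTGAGCTGTTTGTTCGACATGTCCGGTAACTAACGG, then reverse).

5'-GGCAATCAATGGCCTGTACAGCTTGTTTGTCGAGTGTCCGTAGTTGCGAACACCAGTGTTATTG-3'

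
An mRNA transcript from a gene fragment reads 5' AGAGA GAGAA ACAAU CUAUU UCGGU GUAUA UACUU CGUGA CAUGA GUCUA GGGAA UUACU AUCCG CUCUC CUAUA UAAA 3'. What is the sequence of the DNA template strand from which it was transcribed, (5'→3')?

5'-TTTATATAGGAGAGCGGATAGTAATTCCCTAGACTCATGTCACGAAGTATATACACCGAAATAGATTGTTTCTCTCTCT-3'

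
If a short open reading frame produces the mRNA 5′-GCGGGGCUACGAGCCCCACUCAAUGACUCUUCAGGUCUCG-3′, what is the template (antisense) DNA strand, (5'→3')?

5′-CGAGACCTGAAGAGTCATTGAGTGGGGCTCGTAGCCCCGC-3′

Replace U with T to get the coding DNA strand: GCGGGGCTACGAGCCCCACTCAATGACTCTTCAGGTCTCG. The template strand is its reverse complement (complement CGCCCCGATGCTCGGGGTGAGTTACTGAGAAGTCCAGAGC, then reverse).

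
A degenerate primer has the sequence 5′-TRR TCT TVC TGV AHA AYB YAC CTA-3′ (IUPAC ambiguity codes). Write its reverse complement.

5′-TAGGTRVRTTDTBCAGBAAGAYYA-3′

Standard pairs A↔T, G↔C; ambiguity codes pair R↔Y, B↔V, H↔D. Complement (AYYAGAABGACBTDTTRVRTGGAT), then reverse for 5'→3'.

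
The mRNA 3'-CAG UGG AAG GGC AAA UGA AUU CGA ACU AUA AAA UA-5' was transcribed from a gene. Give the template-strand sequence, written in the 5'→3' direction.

Written 5'→3' the mRNA is AUAAAAUAUCAAGCUUAAGUAAACGGGAAGGUGAC, so the coding DNA strand is ATAAAATATCAAGCTTAAGTAAACGGGAAGGTGAC. The template is its reverse complement.

5′-GTCACCTTCCCGTTTACTTAAGCTTGATATTTTAT-3′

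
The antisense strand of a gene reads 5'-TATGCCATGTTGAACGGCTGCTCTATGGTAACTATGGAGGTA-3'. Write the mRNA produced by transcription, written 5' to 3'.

5'-UACCUCCAUAGUUACCAUAGAGCAGCCGUUCAACAUGGCAUA-3'

RNA polymerase reads the template 3'→5' and synthesizes mRNA 5'→3' by base-pairing (A→U, T→A, G↔C). The complement of the template is ATACGGTACAACTTGCCGACGAGATACCATTGATACCTCCAT; antiparallel, so 5'→3' the coding strand is TACCTCCATAGTTACCATAGAGCAGCCGTTCAACATGGCATA. Replace T with U for the mRNA.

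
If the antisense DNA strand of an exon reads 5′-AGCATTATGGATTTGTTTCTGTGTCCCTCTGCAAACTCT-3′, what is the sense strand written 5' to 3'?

The coding strand is complementary and antiparallel to the template: take the complement (A↔T, G↔C) and reverse.

5'-AGAGTTTGCAGAGGGACACAGAAACAAATCCATAATGCT-3'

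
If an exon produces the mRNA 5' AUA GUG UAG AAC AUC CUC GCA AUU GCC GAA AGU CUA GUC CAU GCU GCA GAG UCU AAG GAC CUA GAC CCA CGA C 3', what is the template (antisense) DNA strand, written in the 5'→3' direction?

5'-GTCGTGGGTCTAGGTCCTTAGACTCTGCAGCATGGACTAGACTTTCGGCAATTGCGAGGATGTTCTACACTAT-3'

Replace U with T to get the coding DNA strand: ATAGTGTAGAACATCCTCGCAATTGCCGAAAGTCTAGTCCATGCTGCAGAGTCTAAGGACCTAGACCCACGAC. The template strand is its reverse complement (complement TATCACATCTTGTAGGAGCGTTAACGGCTTTCAGATCAGGTACGACGTCTCAGATTCCTGGATCTGGGTGCTG, then reverse).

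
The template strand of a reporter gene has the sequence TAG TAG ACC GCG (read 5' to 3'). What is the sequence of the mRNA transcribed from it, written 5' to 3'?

5'-CGCGGUCUACUA-3'

RNA polymerase reads the template 3'→5' and synthesizes mRNA 5'→3' by base-pairing (A→U, T→A, G↔C). The complement of the template is ATCATCTGGCGC; antiparallel, so 5'→3' the coding strand is CGCGGTCTACTA. Replace T with U for the mRNA.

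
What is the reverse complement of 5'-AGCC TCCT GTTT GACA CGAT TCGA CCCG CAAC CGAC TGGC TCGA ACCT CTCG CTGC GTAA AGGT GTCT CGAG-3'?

Reading the sequence 3'→5' and pairing each base (A↔T, G↔C) gives the reverse complement directly.

5′-CTCGAGACACCTTTACGCAGCGAGAGGTTCGAGCCAGTCGGTTGCGGGTCGAATCGTGTCAAACAGGAGGCT-3′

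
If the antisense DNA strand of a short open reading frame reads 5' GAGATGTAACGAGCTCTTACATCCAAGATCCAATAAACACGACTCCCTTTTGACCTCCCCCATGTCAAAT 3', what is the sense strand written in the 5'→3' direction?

The coding strand is complementary and antiparallel to the template: take the complement (A↔T, G↔C) and reverse.

5'-ATTTGACATGGGGGAGGTCAAAAGGGAGTCGTGTTTATTGGATCTTGGATGTAAGAGCTCGTTACATCTC-3'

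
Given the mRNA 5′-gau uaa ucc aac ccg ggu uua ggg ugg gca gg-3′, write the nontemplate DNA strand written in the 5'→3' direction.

The coding DNA strand has the same 5'→3' sequence as the mRNA with U replaced by T.

5'-GATTAATCCAACCCGGGTTTAGGGTGGGCAGG-3'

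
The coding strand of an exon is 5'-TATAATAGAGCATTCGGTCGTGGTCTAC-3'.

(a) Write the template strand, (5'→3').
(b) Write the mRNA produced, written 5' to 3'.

(a) 5'-GTAGACCACGACCGAATGCTCTATTATA-3'
(b) 5′-UAUAAUAGAGCAUUCGGUCGUGGUCUAC-3′

(a) The template strand is the reverse complement of the coding strand: complement ATATTATCTCGTAAGCCAGCACCAGATG, then reverse.
(b) mRNA matches the coding strand with T→U.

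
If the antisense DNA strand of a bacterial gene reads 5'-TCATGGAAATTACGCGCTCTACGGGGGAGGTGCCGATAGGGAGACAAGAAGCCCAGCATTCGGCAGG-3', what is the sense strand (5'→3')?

5'-CCTGCCGAATGCTGGGCTTCTTGTCTCCCTATCGGCACCTCCCCCGTAGAGCGCGTAATTTCCATGA-3'

The coding strand is complementary and antiparallel to the template: take the complement (A↔T, G↔C) and reverse.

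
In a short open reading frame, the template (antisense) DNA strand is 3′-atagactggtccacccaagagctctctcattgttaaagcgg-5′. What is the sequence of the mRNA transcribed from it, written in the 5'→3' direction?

5′-UAUCUGACCAGGUGGGUUCUCGAGAGAGUAACAAUUUCGCC-3′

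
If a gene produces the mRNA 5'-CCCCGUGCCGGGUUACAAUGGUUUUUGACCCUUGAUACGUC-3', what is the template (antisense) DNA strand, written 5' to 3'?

Replace U with T to get the coding DNA strand: CCCCGTGCCGGGTTACAATGGTTTTTGACCCTTGATACGTC. The template strand is its reverse complement (complement GGGGCACGGCCCAATGTTACCAAAAACTGGGAACTATGCAG, then reverse).

5'-GACGTATCAAGGGTCAAAAACCATTGTAACCCGGCACGGGG-3'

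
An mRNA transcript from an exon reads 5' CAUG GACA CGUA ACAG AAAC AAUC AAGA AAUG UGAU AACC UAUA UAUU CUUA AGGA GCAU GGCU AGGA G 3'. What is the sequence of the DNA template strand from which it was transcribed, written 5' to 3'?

Replace U with T to get the coding DNA strand: CATGGACACGTAACAGAAACAATCAAGAAATGTGATAACCTATATATTCTTAAGGAGCATGGCTAGGAG. The template strand is its reverse complement (complement GTACCTGTGCATTGTCTTTGTTAGTTCTTTACACTATTGGATATATAAGAATTCCTCGTACCGATCCTC, then reverse).

5'-CTCCTAGCCATGCTCCTTAAGAATATATAGGTTATCACATTTCTTGATTGTTTCTGTTACGTGTCCATG-3'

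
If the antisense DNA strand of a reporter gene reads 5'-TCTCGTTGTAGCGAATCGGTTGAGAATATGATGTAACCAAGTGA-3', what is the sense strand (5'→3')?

5'-TCACTTGGTTACATCATATTCTCAACCGATTCGCTACAACGAGA-3'

The coding strand is complementary and antiparallel to the template: take the complement (A↔T, G↔C) and reverse.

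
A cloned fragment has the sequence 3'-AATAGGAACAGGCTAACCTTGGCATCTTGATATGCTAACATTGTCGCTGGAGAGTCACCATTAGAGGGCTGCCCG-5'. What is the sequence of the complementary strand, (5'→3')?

The strand is given 3'→5', so its complement runs 5'→3' in the same left-to-right order: pair each base A↔T, G↔C.

5'-TTATCCTTGTCCGATTGGAACCGTAGAACTATACGATTGTAACAGCGACCTCTCAGTGGTAATCTCCCGACGGGC-3'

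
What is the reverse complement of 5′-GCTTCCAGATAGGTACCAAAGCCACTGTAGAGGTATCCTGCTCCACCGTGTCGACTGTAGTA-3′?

5'-TACTACAGTCGACACGGTGGAGCAGGATACCTCTACAGTGGCTTTGGTACCTATCTGGAAGC-3'

Complement each base (A↔T, G↔C): CGAAGGTCTATCCATGGTTTCGGTGACATCTCCATAGGACGAGGTGGCACAGCTGACATCAT. Then reverse.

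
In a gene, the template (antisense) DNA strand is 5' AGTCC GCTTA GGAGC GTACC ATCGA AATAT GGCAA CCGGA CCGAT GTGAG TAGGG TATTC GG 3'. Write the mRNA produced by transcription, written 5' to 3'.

5'-CCGAAUACCCUACUCACAUCGGUCCGGUUGCCAUAUUUCGAUGGUACGCUCCUAAGCGGACU-3'

RNA polymerase reads the template 3'→5' and synthesizes mRNA 5'→3' by base-pairing (A→U, T→A, G↔C). The complement of the template is TCAGGCGAATCCTCGCATGGTAGCTTTATACCGTTGGCCTGGCTACACTCATCCCATAAGCC; antiparallel, so 5'→3' the coding strand is CCGAATACCCTACTCACATCGGTCCGGTTGCCATATTTCGATGGTACGCTCCTAAGCGGACT. Replace T with U for the mRNA.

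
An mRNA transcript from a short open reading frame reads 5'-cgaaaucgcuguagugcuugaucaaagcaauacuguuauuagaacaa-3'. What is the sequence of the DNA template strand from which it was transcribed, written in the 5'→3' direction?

Replace U with T to get the coding DNA strand: CGAAATCGCTGTAGTGCTTGATCAAAGCAATACTGTTATTAGAACAA. The template strand is its reverse complement (complement GCTTTAGCGACATCACGAACTAGTTTCGTTATGACAATAATCTTGTT, then reverse).

5'-TTGTTCTAATAACAGTATTGCTTTGATCAAGCACTACAGCGATTTCG-3'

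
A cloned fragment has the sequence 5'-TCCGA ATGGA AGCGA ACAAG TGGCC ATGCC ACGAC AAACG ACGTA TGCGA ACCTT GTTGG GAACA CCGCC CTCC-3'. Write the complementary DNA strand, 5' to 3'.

5′-GGAGGGCGGTGTTCCCAACAAGGTTCGCATACGTCGTTTGTCGTGGCATGGCCACTTGTTCGCTTCCATTCGGA-3′

The complement of TCCGAATGGAAGCGAACAAGTGGCCATGCCACGACAAACGACGTATGCGAACCTTGTTGGGAACACCGCCCTCC is AGGCTTACCTTCGCTTGTTCACCGGTACGGTGCTGTTTGCTGCATACGCTTGGAACAACCCTTGTGGCGGGAGG (A↔T, G↔C). DNA strands are antiparallel, so the complementary strand runs 3'→5'; reversing gives the 5'→3' form.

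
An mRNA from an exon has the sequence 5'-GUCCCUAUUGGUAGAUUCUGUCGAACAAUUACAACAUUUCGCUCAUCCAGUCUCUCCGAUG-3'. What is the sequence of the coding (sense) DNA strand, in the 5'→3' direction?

5'-GTCCCTATTGGTAGATTCTGTCGAACAATTACAACATTTCGCTCATCCAGTCTCTCCGATG-3'

The coding DNA strand has the same 5'→3' sequence as the mRNA with U replaced by T.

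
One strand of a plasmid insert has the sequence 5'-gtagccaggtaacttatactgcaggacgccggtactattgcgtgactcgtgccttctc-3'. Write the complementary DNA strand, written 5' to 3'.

5'-GAGAAGGCACGAGTCACGCAATAGTACCGGCGTCCTGCAGTATAAGTTACCTGGCTAC-3'

The complement of GTAGCCAGGTAACTTATACTGCAGGACGCCGGTACTATTGCGTGACTCGTGCCTTCTC is CATCGGTCCATTGAATATGACGTCCTGCGGCCATGATAACGCACTGAGCACGGAAGAG (A↔T, G↔C). DNA strands are antiparallel, so the complementary strand runs 3'→5'; reversing gives the 5'→3' form.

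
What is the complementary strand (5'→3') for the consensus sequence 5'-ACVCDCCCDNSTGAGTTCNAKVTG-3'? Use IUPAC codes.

5'-CABMTNGAACTCASNHGGGHGBGT-3'

Standard pairs A↔T, G↔C; ambiguity codes pair K↔M, S↔S, D↔H, V↔B, N↔N. Complement (TGBGHGGGHNSACTCAAGNTMBAC), then reverse for 5'→3'.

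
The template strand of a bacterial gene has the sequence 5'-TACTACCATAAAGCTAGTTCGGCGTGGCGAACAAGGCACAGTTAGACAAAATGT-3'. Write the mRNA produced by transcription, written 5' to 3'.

RNA polymerase reads the template 3'→5' and synthesizes mRNA 5'→3' by base-pairing (A→U, T→A, G↔C). The complement of the template is ATGATGGTATTTCGATCAAGCCGCACCGCTTGTTCCGTGTCAATCTGTTTTACA; antiparallel, so 5'→3' the coding strand is ACATTTTGTCTAACTGTGCCTTGTTCGCCACGCCGAACTAGCTTTATGGTAGTA. Replace T with U for the mRNA.

5′-ACAUUUUGUCUAACUGUGCCUUGUUCGCCACGCCGAACUAGCUUUAUGGUAGUA-3′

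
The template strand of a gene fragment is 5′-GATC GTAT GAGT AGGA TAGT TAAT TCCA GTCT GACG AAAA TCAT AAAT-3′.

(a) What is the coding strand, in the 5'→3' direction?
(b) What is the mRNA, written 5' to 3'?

(a) The coding strand is the reverse complement of the template: complement CTAGCATACTCATCCTATCAATTAAGGTCAGACTGCTTTTAGTATTTA, then reverse.
(b) mRNA has the coding-strand sequence with T→U.

(a) 5′-ATTTATGATTTTCGTCAGACTGGAATTAACTATCCTACTCATACGATC-3′
(b) 5'-AUUUAUGAUUUUCGUCAGACUGGAAUUAACUAUCCUACUCAUACGAUC-3'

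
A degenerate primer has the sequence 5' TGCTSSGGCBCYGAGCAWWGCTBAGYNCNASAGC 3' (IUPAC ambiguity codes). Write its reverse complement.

Standard pairs A↔T, G↔C; ambiguity codes pair Y↔R, W↔W, S↔S, B↔V, N↔N. Complement (ACGASSCCGVGRCTCGTWWCGAVTCRNGNTSTCG), then reverse for 5'→3'.

5'-GCTSTNGNRCTVAGCWWTGCTCRGVGCCSSAGCA-3'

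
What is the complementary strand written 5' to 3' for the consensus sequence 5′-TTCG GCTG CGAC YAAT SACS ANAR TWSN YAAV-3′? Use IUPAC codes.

5′-BTTRNSWAYTNTSGTSATTRGTCGCAGCCGAA-3′

Standard pairs A↔T, G↔C; ambiguity codes pair R↔Y, W↔W, S↔S, V↔B, N↔N. Complement (AAGCCGACGCTGRTTASTGSTNTYAWSNRTTB), then reverse for 5'→3'.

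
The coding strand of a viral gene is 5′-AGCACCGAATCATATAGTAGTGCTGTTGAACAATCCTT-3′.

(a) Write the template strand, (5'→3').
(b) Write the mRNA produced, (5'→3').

(a) The template strand is the reverse complement of the coding strand: complement TCGTGGCTTAGTATATCATCACGACAACTTGTTAGGAA, then reverse.
(b) mRNA matches the coding strand with T→U.

(a) 5'-AAGGATTGTTCAACAGCACTACTATATGATTCGGTGCT-3'
(b) 5'-AGCACCGAAUCAUAUAGUAGUGCUGUUGAACAAUCCUU-3'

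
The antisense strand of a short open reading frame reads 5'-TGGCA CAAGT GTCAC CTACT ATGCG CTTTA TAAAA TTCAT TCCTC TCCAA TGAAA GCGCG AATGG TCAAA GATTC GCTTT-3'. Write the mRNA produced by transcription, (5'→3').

RNA polymerase reads the template 3'→5' and synthesizes mRNA 5'→3' by base-pairing (A→U, T→A, G↔C). The complement of the template is ACCGTGTTCACAGTGGATGATACGCGAAATATTTTAAGTAAGGAGAGGTTACTTTCGCGCTTACCAGTTTCTAAGCGAAA; antiparallel, so 5'→3' the coding strand is AAAGCGAATCTTTGACCATTCGCGCTTTCATTGGAGAGGAATGAATTTTATAAAGCGCATAGTAGGTGACACTTGTGCCA. Replace T with U for the mRNA.

5′-AAAGCGAAUCUUUGACCAUUCGCGCUUUCAUUGGAGAGGAAUGAAUUUUAUAAAGCGCAUAGUAGGUGACACUUGUGCCA-3′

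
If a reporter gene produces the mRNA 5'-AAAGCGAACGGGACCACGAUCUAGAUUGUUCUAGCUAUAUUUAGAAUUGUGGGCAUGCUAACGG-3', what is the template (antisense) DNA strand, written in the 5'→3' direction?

5'-CCGTTAGCATGCCCACAATTCTAAATATAGCTAGAACAATCTAGATCGTGGTCCCGTTCGCTTT-3'

Replace U with T to get the coding DNA strand: AAAGCGAACGGGACCACGATCTAGATTGTTCTAGCTATATTTAGAATTGTGGGCATGCTAACGG. The template strand is its reverse complement (complement TTTCGCTTGCCCTGGTGCTAGATCTAACAAGATCGATATAAATCTTAACACCCGTACGATTGCC, then reverse).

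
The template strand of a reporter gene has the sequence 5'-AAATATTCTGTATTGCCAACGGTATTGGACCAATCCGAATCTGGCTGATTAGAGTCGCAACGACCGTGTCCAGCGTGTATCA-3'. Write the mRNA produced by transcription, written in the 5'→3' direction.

RNA polymerase reads the template 3'→5' and synthesizes mRNA 5'→3' by base-pairing (A→U, T→A, G↔C). The complement of the template is TTTATAAGACATAACGGTTGCCATAACCTGGTTAGGCTTAGACCGACTAATCTCAGCGTTGCTGGCACAGGTCGCACATAGT; antiparallel, so 5'→3' the coding strand is TGATACACGCTGGACACGGTCGTTGCGACTCTAATCAGCCAGATTCGGATTGGTCCAATACCGTTGGCAATACAGAATATTT. Replace T with U for the mRNA.

5'-UGAUACACGCUGGACACGGUCGUUGCGACUCUAAUCAGCCAGAUUCGGAUUGGUCCAAUACCGUUGGCAAUACAGAAUAUUU-3'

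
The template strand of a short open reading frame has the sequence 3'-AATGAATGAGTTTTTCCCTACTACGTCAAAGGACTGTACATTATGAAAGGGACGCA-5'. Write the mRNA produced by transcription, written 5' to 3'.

Reading the template 3'→5' as shown, RNA polymerase pairs each base (A→U, T→A, G↔C) to build mRNA 5'→3' directly.

5'-UUACUUACUCAAAAAGGGAUGAUGCAGUUUCCUGACAUGUAAUACUUUCCCUGCGU-3'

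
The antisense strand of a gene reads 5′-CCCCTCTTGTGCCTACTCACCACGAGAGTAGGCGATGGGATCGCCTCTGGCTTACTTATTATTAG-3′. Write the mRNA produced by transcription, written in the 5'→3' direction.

The mRNA has the sequence of the coding strand (reverse complement of the template) with T→U. Reverse complement of CCCCTCTTGTGCCTACTCACCACGAGAGTAGGCGATGGGATCGCCTCTGGCTTACTTATTATTAG is CTAATAATAAGTAAGCCAGAGGCGATCCCATCGCCTACTCTCGTGGTGAGTAGGCACAAGAGGGG; then T→U.

5'-CUAAUAAUAAGUAAGCCAGAGGCGAUCCCAUCGCCUACUCUCGUGGUGAGUAGGCACAAGAGGGG-3'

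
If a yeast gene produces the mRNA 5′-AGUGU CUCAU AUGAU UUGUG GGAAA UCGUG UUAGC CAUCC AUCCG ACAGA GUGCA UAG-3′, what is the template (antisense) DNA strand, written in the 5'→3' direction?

Replace U with T to get the coding DNA strand: AGTGTCTCATATGATTTGTGGGAAATCGTGTTAGCCATCCATCCGACAGAGTGCATAG. The template strand is its reverse complement (complement TCACAGAGTATACTAAACACCCTTTAGCACAATCGGTAGGTAGGCTGTCTCACGTATC, then reverse).

5'-CTATGCACTCTGTCGGATGGATGGCTAACACGATTTCCCACAAATCATATGAGACACT-3'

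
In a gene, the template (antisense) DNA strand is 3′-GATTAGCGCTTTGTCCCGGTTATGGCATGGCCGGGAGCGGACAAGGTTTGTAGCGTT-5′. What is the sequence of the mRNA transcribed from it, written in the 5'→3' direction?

5'-CUAAUCGCGAAACAGGGCCAAUACCGUACCGGCCCUCGCCUGUUCCAAACAUCGCAA-3'

Reading the template 3'→5' as shown, RNA polymerase pairs each base (A→U, T→A, G↔C) to build mRNA 5'→3' directly.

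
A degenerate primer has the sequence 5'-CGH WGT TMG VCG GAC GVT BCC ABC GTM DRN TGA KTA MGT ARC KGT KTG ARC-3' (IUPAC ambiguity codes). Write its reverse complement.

5′-GYTCAMACMGYTACKTAMTCANYHKACGVTGGVABCGTCCGBCKAACWDCG-3′

Standard pairs A↔T, G↔C; ambiguity codes pair R↔Y, M↔K, W↔W, B↔V, D↔H, N↔N. Complement (GCDWCAAKCBGCCTGCBAVGGTVGCAKHYNACTMATKCATYGMCAMACTYG), then reverse for 5'→3'.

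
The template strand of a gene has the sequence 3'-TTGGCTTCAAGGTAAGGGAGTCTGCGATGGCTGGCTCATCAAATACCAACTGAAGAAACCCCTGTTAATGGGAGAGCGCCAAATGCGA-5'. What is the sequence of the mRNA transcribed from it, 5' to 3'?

Reading the template 3'→5' as shown, RNA polymerase pairs each base (A→U, T→A, G↔C) to build mRNA 5'→3' directly.

5'-AACCGAAGUUCCAUUCCCUCAGACGCUACCGACCGAGUAGUUUAUGGUUGACUUCUUUGGGGACAAUUACCCUCUCGCGGUUUACGCU-3'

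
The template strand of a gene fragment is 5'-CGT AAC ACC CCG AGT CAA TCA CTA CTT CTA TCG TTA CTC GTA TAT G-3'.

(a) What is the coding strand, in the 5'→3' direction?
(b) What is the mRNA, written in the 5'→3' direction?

(a) The coding strand is the reverse complement of the template: complement GCATTGTGGGGCTCAGTTAGTGATGAAGATAGCAATGAGCATATAC, then reverse.
(b) mRNA has the coding-strand sequence with T→U.

(a) 5'-CATATACGAGTAACGATAGAAGTAGTGATTGACTCGGGGTGTTACG-3'
(b) 5'-CAUAUACGAGUAACGAUAGAAGUAGUGAUUGACUCGGGGUGUUACG-3'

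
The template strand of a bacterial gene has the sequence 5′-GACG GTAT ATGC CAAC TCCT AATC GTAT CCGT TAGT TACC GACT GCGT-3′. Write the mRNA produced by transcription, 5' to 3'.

5'-ACGCAGUCGGUAACUAACGGAUACGAUUAGGAGUUGGCAUAUACCGUC-3'

RNA polymerase reads the template 3'→5' and synthesizes mRNA 5'→3' by base-pairing (A→U, T→A, G↔C). The complement of the template is CTGCCATATACGGTTGAGGATTAGCATAGGCAATCAATGGCTGACGCA; antiparallel, so 5'→3' the coding strand is ACGCAGTCGGTAACTAACGGATACGATTAGGAGTTGGCATATACCGTC. Replace T with U for the mRNA.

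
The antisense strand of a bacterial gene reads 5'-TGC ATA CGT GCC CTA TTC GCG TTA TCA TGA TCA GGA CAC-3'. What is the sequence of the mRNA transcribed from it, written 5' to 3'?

5'-GUGUCCUGAUCAUGAUAACGCGAAUAGGGCACGUAUGCA-3'

The mRNA has the sequence of the coding strand (reverse complement of the template) with T→U. Reverse complement of TGCATACGTGCCCTATTCGCGTTATCATGATCAGGACAC is GTGTCCTGATCATGATAACGCGAATAGGGCACGTATGCA; then T→U.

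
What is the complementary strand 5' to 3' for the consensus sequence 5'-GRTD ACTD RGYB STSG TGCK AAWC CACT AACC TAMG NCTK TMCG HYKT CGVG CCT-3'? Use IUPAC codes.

5'-AGGCBCGAMRDCGKAMAGNCKTAGGTTAGTGGWTTMGCACSASVRCYHAGTHAYC-3'

Standard pairs A↔T, G↔C; ambiguity codes pair R↔Y, M↔K, W↔W, S↔S, B↔V, D↔H, N↔N. Complement (CYAHTGAHYCRVSASCACGMTTWGGTGATTGGATKCNGAMAKGCDRMAGCBCGGA), then reverse for 5'→3'.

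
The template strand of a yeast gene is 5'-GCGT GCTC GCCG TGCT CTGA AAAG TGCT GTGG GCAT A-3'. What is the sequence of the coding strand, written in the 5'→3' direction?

5'-TATGCCCACAGCACTTTTCAGAGCACGGCGAGCACGC-3'

The coding strand is complementary and antiparallel to the template: take the complement (A↔T, G↔C) and reverse.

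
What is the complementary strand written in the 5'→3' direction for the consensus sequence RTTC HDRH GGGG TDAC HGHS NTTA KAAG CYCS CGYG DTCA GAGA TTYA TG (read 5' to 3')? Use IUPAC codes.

Standard pairs A↔T, G↔C; ambiguity codes pair R↔Y, K↔M, S↔S, D↔H, N↔N. Complement (YAAGDHYDCCCCAHTGDCDSNAATMTTCGRGSGCRCHAGTCTCTAARTAC), then reverse for 5'→3'.

5'-CATRAATCTCTGAHCRCGSGRGCTTMTAANSDCDGTHACCCCDYHDGAAY-3'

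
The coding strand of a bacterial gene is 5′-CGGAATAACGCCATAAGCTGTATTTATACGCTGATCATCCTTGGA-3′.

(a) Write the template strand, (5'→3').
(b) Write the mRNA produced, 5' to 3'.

(a) 5'-TCCAAGGATGATCAGCGTATAAATACAGCTTATGGCGTTATTCCG-3'
(b) 5'-CGGAAUAACGCCAUAAGCUGUAUUUAUACGCUGAUCAUCCUUGGA-3'

(a) The template strand is the reverse complement of the coding strand: complement GCCTTATTGCGGTATTCGACATAAATATGCGACTAGTAGGAACCT, then reverse.
(b) mRNA matches the coding strand with T→U.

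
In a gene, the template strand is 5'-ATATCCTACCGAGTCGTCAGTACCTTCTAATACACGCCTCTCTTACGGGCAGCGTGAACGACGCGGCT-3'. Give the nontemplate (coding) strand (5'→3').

5'-AGCCGCGTCGTTCACGCTGCCCGTAAGAGAGGCGTGTATTAGAAGGTACTGACGACTCGGTAGGATAT-3'

The coding strand is complementary and antiparallel to the template: take the complement (A↔T, G↔C) and reverse.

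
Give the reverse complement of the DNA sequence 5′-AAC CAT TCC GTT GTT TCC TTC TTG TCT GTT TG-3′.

Reading the sequence 3'→5' and pairing each base (A↔T, G↔C) gives the reverse complement directly.

5'-CAAACAGACAAGAAGGAAACAACGGAATGGTT-3'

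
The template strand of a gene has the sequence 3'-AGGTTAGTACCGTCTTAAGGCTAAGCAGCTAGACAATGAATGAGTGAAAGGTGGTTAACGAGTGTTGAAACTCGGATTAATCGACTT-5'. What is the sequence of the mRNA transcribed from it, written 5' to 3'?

5′-UCCAAUCAUGGCAGAAUUCCGAUUCGUCGAUCUGUUACUUACUCACUUUCCACCAAUUGCUCACAACUUUGAGCCUAAUUAGCUGAA-3′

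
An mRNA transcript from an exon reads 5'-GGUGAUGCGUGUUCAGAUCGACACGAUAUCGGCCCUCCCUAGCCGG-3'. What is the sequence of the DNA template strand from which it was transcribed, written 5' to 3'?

Replace U with T to get the coding DNA strand: GGTGATGCGTGTTCAGATCGACACGATATCGGCCCTCCCTAGCCGG. The template strand is its reverse complement (complement CCACTACGCACAAGTCTAGCTGTGCTATAGCCGGGAGGGATCGGCC, then reverse).

5'-CCGGCTAGGGAGGGCCGATATCGTGTCGATCTGAACACGCATCACC-3'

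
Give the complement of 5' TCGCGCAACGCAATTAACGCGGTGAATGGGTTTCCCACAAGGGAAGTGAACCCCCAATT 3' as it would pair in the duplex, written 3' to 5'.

3′-AGCGCGTTGCGTTAATTGCGCCACTTACCCAAAGGGTGTTCCCTTCACTTGGGGGTTAA-5′

Base-pairing A↔T, G↔C gives the complement. The complementary strand is antiparallel, so paired with a 5'→3' strand it runs 3'→5'.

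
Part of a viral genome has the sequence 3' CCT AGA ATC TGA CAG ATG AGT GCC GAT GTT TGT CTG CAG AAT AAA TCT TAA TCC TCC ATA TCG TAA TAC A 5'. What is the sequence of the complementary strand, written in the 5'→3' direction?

The strand is given 3'→5', so its complement runs 5'→3' in the same left-to-right order: pair each base A↔T, G↔C.

5'-GGATCTTAGACTGTCTACTCACGGCTACAAACAGACGTCTTATTTAGAATTAGGAGGTATAGCATTATGT-3'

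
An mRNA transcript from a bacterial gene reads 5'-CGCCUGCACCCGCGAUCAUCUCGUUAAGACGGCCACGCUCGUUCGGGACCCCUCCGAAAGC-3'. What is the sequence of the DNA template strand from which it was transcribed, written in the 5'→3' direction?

Replace U with T to get the coding DNA strand: CGCCTGCACCCGCGATCATCTCGTTAAGACGGCCACGCTCGTTCGGGACCCCTCCGAAAGC. The template strand is its reverse complement (complement GCGGACGTGGGCGCTAGTAGAGCAATTCTGCCGGTGCGAGCAAGCCCTGGGGAGGCTTTCG, then reverse).

5'-GCTTTCGGAGGGGTCCCGAACGAGCGTGGCCGTCTTAACGAGATGATCGCGGGTGCAGGCG-3'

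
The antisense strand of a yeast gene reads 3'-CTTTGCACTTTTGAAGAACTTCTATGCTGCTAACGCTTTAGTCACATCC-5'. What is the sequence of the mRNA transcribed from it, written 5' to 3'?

Reading the template 3'→5' as shown, RNA polymerase pairs each base (A→U, T→A, G↔C) to build mRNA 5'→3' directly.

5'-GAAACGUGAAAACUUCUUGAAGAUACGACGAUUGCGAAAUCAGUGUAGG-3'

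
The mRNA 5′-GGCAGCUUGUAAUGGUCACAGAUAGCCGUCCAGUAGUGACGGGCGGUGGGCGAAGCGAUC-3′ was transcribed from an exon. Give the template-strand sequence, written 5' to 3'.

Replace U with T to get the coding DNA strand: GGCAGCTTGTAATGGTCACAGATAGCCGTCCAGTAGTGACGGGCGGTGGGCGAAGCGATC. The template strand is its reverse complement (complement CCGTCGAACATTACCAGTGTCTATCGGCAGGTCATCACTGCCCGCCACCCGCTTCGCTAG, then reverse).

5'-GATCGCTTCGCCCACCGCCCGTCACTACTGGACGGCTATCTGTGACCATTACAAGCTGCC-3'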